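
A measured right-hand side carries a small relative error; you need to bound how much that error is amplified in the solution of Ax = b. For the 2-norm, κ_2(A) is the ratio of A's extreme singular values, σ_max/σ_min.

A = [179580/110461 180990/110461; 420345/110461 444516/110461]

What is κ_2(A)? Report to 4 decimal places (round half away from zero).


AᵀA = [1236324825/72199009 1297942380/72199009; 1297942380/72199009 1363028724/72199009]; tr = 3090789/85849, det = 8100/85849
λ_max, λ_min = (3090789/85849 ± √9550195134921/7370050801)/2 = 36, 225/85849
κ_2(A) = √(λ_max/λ_min) = √(36 / (225/85849)) = 117.2000

117.2000


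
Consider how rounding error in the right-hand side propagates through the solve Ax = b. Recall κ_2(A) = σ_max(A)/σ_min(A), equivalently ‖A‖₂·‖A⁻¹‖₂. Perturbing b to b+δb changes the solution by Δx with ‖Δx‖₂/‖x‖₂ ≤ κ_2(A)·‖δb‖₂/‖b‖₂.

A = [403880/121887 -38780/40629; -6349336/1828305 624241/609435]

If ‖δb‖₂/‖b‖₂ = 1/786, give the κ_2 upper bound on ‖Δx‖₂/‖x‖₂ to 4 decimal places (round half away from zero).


form AᵀA = [91576521856/3974672025 -8903175736/1324890675; -8903175736/1324890675 865697641/441630225] with trace 3974712025/158986881 and determinant 1000000/158986881
solving λ² − 3974712025/158986881·λ + 1000000/158986881 = 0 gives λ = 25, 40000/158986881
σ_max=√25=5, σ_min=√(40000/158986881)=(200/12609) → κ = 315.2250
κ_2(A)·‖δb‖/‖b‖ = 0.4010

0.4010


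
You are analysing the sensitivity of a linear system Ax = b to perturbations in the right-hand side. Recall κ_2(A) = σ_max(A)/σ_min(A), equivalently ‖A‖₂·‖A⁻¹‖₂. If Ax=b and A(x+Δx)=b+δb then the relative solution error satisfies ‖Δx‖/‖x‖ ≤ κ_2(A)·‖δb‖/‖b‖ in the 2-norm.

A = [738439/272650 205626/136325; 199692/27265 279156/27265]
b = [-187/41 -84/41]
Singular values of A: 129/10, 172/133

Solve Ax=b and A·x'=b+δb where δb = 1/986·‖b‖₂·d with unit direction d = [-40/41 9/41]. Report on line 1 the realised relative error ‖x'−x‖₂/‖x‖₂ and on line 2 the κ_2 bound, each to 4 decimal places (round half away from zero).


0.0013
0.0101

from the listed singular values, σ₁ = 129/10, σ_n = 172/133
κ = σ_max/σ_min = (129/10)/(172/133) = 9.9750
κ_2(A)·‖δb‖/‖b‖ = 0.0101
solve Ax = b  →  x = [-2.6140 1.6698]
‖b‖₂ = 5.0000 and ‖x‖₂ = 3.1018
δb = ε·‖b‖·d = [-0.0049 0.0011]; solving A·Δx = δb gives ‖Δx‖ = 0.0039
realised ‖Δx‖/‖x‖ = 0.0013
realised/bound (from unrounded values) ≈ 0.1250


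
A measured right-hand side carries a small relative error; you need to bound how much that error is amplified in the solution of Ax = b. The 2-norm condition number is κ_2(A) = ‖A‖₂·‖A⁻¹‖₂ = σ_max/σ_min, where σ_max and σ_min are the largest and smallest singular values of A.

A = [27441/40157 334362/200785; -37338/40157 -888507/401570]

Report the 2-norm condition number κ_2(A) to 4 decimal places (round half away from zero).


247.1200

AᵀA = [2147134725/1612584649 5152552965/1612584649; 5152552965/1612584649 49465459089/6450338596]; tr = 343514781/38167684, det = 50625/38167684
solving λ² − 343514781/38167684·λ + 50625/38167684 = 0 gives λ = 9, 5625/38167684
κ = σ_max/σ_min = 3/(75/6178) = 247.1200


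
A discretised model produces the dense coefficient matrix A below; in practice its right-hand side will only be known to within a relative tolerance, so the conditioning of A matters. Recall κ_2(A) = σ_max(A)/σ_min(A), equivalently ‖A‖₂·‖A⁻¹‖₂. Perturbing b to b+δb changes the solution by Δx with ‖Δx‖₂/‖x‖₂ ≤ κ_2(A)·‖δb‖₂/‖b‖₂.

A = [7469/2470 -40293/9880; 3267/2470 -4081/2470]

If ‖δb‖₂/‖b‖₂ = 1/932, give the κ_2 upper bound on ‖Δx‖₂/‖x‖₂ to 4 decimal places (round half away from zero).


0.0815

AᵀA = [7865/722 -83853/5776; -83853/5776 447337/23104]; tr = 699017/23104, det = 14641/92416
solving λ² − 699017/23104·λ + 14641/92416 = 0 gives λ = 121/4, 121/23104
so κ_2 = √((121/4) / (121/23104)) = 76.0000
worst-case relative error ≤ 76.0000 × 1/932 = 0.0815


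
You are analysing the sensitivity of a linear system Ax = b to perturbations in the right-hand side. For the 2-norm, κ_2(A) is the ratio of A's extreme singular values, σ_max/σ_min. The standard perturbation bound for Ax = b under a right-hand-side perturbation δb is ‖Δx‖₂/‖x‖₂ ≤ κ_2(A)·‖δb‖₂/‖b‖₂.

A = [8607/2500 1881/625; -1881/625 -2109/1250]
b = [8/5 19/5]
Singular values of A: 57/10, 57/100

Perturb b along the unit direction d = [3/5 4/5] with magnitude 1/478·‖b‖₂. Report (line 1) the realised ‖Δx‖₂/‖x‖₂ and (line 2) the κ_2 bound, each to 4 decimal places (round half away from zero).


largest singular value 57/10, smallest 57/100
condition number: (57/10) ÷ (57/100) = 10.0000
bound on ‖Δx‖/‖x‖: κ·ε = 10.0000·1/478 = 0.0209
solve Ax = b  →  x = [-4.3509 5.5088]
‖b‖₂ = 4.1231 and ‖x‖₂ = 7.0197
Δx = A⁻¹·δb where δb = 1/478·4.1231·d; ‖Δx‖ = 0.0151
relative error = 0.0022
so the bound overstates the realised error by a factor of ≈ 9.7045 (computed from the unrounded values)

0.0022
0.0209


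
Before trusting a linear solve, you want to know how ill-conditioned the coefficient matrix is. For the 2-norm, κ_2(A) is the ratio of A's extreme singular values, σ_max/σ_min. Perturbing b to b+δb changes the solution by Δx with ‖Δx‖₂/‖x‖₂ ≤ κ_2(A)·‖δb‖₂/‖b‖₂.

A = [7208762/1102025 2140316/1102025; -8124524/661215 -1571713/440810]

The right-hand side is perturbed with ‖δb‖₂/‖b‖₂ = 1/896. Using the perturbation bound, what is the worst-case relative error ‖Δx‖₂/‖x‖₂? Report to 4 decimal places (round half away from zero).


M = AᵀA = [7328351217364/37820525625 712473480334/12606841875; 712473480334/12606841875 277096381241/16809122500]. tr(M)=50891635681/242051364, det(M)=17682025/60512841
solving λ² − 50891635681/242051364·λ + 17682025/60512841 = 0 gives λ = 841/4, 84100/60512841
σ_max=√(841/4)=(29/2), σ_min=√(84100/60512841)=(290/7779) → κ = 388.9500
κ_2(A)·‖δb‖/‖b‖ = 0.4341

0.4341


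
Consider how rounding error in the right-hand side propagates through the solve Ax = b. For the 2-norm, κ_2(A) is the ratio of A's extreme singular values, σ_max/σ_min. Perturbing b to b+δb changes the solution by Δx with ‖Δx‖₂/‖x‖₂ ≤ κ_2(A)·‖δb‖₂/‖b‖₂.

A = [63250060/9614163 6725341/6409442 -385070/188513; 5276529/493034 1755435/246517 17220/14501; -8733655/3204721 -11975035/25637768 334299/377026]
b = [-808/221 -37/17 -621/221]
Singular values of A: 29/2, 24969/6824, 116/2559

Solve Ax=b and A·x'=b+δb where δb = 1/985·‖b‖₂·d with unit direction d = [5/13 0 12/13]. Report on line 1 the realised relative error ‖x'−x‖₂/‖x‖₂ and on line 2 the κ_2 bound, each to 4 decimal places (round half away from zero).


σ_max = 29/2, σ_min = 116/2559
condition number: (29/2) ÷ (116/2559) = 319.8750
worst-case relative error ≤ 319.8750 × 1/985 = 0.3247
solve Ax = b  →  x = [-28.9139 53.7738 -63.7104]
‖b‖₂ = 5.0990 and ‖x‖₂ = 88.2420
re-solving with b+δb shifts x by Δx of norm 0.1142
relative error = 0.0013
realised/bound (from unrounded values) ≈ 0.0040

0.0013
0.3247


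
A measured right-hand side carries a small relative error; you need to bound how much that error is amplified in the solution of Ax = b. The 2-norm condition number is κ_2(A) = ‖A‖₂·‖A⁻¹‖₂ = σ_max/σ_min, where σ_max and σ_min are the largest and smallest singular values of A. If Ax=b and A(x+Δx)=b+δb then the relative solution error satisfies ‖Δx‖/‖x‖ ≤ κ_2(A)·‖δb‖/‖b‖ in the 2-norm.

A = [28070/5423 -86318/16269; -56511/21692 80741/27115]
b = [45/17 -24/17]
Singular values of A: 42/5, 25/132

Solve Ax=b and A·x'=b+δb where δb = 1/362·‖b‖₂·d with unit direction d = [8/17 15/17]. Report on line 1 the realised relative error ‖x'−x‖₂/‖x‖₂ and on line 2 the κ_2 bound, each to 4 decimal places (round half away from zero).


0.1225
0.1225

largest singular value 42/5, smallest 25/132
κ_2(A) = (42/5) / (25/132) = 44.3520
perturbation bound = 44.3520·1/362 = 0.1225
solve Ax = b  →  x = [0.2463 -0.2586]
2-norm of b is 3.0000; of x, 0.3571
with δb = [0.0039 0.0073], A·Δx = δb → ‖Δx‖ = 0.0438
relative error = 0.1225
realised/bound = 1 exactly: the bound is attained for this b and d


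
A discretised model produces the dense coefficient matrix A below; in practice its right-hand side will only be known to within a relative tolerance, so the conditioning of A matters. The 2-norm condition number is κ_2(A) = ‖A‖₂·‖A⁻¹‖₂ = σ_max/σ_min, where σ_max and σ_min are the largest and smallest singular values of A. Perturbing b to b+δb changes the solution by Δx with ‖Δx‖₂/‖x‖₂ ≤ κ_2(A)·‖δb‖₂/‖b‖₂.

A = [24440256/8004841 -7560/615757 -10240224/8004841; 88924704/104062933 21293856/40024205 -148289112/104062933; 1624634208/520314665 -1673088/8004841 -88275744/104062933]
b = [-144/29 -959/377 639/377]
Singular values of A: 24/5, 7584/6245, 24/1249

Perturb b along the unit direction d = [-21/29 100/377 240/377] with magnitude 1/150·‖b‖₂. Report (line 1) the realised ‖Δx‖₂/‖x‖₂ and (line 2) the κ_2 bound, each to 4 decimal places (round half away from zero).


0.0097
1.6653

from the listed singular values, σ₁ = 24/5, σ_n = 24/1249
κ = σ_max/σ_min = (24/5)/(24/1249) = 249.8000
perturbation bound = 249.8000·1/150 = 1.6653
solve Ax = b  →  x = [37.9386 182.5140 92.6778]
‖b‖ = 5.8310, ‖x‖ = 208.1823
with δb = [-0.0281 0.0103 0.0247], A·Δx = δb → ‖Δx‖ = 2.0230
dividing the unrounded norms, ‖Δx‖/‖x‖ = 0.0097
so the bound overstates the realised error by a factor of ≈ 171.3742 (computed from the unrounded values)


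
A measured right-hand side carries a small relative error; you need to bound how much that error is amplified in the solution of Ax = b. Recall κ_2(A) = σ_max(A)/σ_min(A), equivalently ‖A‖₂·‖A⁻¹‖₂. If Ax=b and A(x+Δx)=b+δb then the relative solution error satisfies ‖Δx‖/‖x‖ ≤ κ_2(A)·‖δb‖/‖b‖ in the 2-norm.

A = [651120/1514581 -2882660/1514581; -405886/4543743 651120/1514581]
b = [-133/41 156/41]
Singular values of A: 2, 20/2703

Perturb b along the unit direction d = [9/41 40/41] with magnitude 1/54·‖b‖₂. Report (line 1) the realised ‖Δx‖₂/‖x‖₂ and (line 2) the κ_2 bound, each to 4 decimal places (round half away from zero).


σ_max = 2, σ_min = 20/2703
κ_2(A) = 2 / (20/2703) = 270.3000
perturbation bound = 270.3000·1/54 = 5.0056
solve Ax = b  →  x = [395.1220 90.9524]
‖b‖ = 5.0000, ‖x‖ = 405.4549
δb = ε·‖b‖·d = [0.0203 0.0903]; solving A·Δx = δb gives ‖Δx‖ = 12.5139
realised ‖Δx‖/‖x‖ = 0.0309
so the bound overstates the realised error by a factor of ≈ 162.1820 (computed from the unrounded values)

0.0309
5.0056


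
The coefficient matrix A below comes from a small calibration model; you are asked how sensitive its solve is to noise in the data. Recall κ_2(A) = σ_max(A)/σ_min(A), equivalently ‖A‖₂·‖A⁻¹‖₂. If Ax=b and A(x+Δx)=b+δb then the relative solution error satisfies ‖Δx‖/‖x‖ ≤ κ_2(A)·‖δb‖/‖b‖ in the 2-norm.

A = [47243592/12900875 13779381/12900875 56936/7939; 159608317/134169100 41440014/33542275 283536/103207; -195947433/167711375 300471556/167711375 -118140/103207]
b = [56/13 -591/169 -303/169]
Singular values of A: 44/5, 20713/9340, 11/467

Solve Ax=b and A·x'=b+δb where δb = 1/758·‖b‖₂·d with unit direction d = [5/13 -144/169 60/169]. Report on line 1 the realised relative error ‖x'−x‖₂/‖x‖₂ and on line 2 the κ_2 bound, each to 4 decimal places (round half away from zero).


largest singular value 44/5, smallest 11/467
condition number: (44/5) ÷ (11/467) = 373.6000
κ_2(A)·‖δb‖/‖b‖ = 0.4929
solve Ax = b  →  x = [-143.3132 -43.2088 80.2152]
2-norm of b is 5.8310; of x, 169.8239
with δb = [0.0030 -0.0066 0.0027], A·Δx = δb → ‖Δx‖ = 0.3266
realised ‖Δx‖/‖x‖ = 0.0019
so the bound overstates the realised error by a factor of ≈ 256.2961 (computed from the unrounded values)

0.0019
0.4929


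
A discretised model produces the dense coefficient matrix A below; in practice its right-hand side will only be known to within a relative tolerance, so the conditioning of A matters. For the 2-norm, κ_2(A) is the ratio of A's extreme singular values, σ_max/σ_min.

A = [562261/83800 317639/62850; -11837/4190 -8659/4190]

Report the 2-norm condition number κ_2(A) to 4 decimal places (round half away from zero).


201.1200

AᵀA = [372183259721/7022440000 209344996679/5266830000; 209344996679/5266830000 58882323773/1975061250]; tr = 209355347929/2528078400, det = 68574961/404492544
solving λ² − 209355347929/2528078400·λ + 68574961/404492544 = 0 gives λ = 8281/100, 207025/101123136
so κ_2 = √((8281/100) / (207025/101123136)) = 201.1200


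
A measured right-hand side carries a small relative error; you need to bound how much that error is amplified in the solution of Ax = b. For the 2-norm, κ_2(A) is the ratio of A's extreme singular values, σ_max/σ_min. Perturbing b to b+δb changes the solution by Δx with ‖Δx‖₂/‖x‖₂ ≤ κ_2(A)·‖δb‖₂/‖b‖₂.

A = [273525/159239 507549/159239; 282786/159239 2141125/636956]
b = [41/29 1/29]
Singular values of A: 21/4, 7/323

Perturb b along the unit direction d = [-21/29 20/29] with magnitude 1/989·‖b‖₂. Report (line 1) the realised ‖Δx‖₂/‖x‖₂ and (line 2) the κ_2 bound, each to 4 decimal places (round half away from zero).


largest singular value 21/4, smallest 7/323
κ = σ_max/σ_min = (21/4)/(7/323) = 242.2500
κ_2(A)·‖δb‖/‖b‖ = 0.2449
solve Ax = b  →  x = [40.8039 -21.5462]
2-norm of b is 1.4142; of x, 46.1433
with δb = [-0.0010 0.0010], A·Δx = δb → ‖Δx‖ = 0.0660
dividing the unrounded norms, ‖Δx‖/‖x‖ = 0.0014
realised/bound (from unrounded values) ≈ 0.0058

0.0014
0.2449


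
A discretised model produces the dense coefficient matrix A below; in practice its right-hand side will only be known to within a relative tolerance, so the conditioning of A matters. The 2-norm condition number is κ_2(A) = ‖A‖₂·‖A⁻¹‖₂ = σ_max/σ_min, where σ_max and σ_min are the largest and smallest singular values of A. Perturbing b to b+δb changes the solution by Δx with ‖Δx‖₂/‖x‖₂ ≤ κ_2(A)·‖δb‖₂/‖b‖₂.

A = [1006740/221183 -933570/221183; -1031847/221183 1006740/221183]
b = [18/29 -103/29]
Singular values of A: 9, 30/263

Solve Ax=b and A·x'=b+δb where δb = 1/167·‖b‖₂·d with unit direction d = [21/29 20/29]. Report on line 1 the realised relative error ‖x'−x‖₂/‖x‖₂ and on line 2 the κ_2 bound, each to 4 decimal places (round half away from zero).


0.0108
0.4725

from the listed singular values, σ₁ = 9, σ_n = 30/263
κ = σ_max/σ_min = 9/(30/263) = 78.9000
worst-case relative error ≤ 78.9000 × 1/167 = 0.4725
solve Ax = b  →  x = [-11.8506 -12.9264]
‖b‖ = 3.6056, ‖x‖ = 17.5365
with δb = [0.0156 0.0149], A·Δx = δb → ‖Δx‖ = 0.1893
realised ‖Δx‖/‖x‖ = 0.0108
so the bound overstates the realised error by a factor of ≈ 43.7738 (computed from the unrounded values)


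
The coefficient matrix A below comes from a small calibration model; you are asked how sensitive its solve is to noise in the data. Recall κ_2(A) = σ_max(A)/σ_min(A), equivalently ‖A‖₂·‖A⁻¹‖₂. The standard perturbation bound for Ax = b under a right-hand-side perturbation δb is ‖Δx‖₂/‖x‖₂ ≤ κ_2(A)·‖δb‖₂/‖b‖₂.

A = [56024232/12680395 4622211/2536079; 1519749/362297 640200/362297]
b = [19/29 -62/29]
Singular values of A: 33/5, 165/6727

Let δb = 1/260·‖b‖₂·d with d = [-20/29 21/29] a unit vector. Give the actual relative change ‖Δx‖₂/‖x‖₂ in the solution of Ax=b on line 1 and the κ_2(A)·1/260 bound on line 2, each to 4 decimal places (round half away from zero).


0.0043
1.0349

from the listed singular values, σ₁ = 33/5, σ_n = 165/6727
κ_2(A) = (33/5) / (165/6727) = 269.0800
bound on ‖Δx‖/‖x‖: κ·ε = 269.0800·1/260 = 1.0349
solve Ax = b  →  x = [31.2214 -75.3254]
‖b‖₂ = 2.2361 and ‖x‖₂ = 81.5395
δb = ε·‖b‖·d = [-0.0059 0.0062]; solving A·Δx = δb gives ‖Δx‖ = 0.3506
relative error = 0.0043
realised/bound (from unrounded values) ≈ 0.0042


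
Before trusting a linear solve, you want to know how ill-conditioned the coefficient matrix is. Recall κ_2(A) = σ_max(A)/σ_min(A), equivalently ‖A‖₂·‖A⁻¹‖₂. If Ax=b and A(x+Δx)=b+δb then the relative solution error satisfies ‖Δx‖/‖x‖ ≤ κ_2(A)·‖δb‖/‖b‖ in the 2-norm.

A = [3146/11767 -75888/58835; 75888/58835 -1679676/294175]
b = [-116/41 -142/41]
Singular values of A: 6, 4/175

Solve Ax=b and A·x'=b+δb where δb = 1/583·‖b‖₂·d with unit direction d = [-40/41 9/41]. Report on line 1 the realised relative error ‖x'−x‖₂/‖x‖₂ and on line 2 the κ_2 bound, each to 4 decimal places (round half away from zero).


from the listed singular values, σ₁ = 6, σ_n = 4/175
condition number: 6 ÷ (4/175) = 262.5000
κ_2(A)·‖δb‖/‖b‖ = 0.4503
solve Ax = b  →  x = [85.2195 19.8577]
‖b‖₂ = 4.4721 and ‖x‖₂ = 87.5025
re-solving with b+δb shifts x by Δx of norm 0.3356
relative error = 0.0038
so the bound overstates the realised error by a factor of ≈ 117.3970 (computed from the unrounded values)

0.0038
0.4503


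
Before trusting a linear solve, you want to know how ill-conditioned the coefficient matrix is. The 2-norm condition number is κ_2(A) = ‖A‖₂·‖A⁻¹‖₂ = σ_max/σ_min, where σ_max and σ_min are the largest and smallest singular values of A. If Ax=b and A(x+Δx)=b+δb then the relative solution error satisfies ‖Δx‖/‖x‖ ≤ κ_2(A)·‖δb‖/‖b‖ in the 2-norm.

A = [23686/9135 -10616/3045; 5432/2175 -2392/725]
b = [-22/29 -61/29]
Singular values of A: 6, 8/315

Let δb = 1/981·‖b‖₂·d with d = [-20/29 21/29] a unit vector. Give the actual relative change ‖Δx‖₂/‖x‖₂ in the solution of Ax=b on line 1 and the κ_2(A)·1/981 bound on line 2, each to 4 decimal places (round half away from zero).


largest singular value 6, smallest 8/315
κ_2(A) = 6 / (8/315) = 236.2500
perturbation bound = 236.2500·1/981 = 0.2408
solve Ax = b  →  x = [-31.7000 -23.3583]
2-norm of b is 2.2361; of x, 39.3764
re-solving with b+δb shifts x by Δx of norm 0.0898
relative error = 0.0023
realised/bound (from unrounded values) ≈ 0.0095

0.0023
0.2408


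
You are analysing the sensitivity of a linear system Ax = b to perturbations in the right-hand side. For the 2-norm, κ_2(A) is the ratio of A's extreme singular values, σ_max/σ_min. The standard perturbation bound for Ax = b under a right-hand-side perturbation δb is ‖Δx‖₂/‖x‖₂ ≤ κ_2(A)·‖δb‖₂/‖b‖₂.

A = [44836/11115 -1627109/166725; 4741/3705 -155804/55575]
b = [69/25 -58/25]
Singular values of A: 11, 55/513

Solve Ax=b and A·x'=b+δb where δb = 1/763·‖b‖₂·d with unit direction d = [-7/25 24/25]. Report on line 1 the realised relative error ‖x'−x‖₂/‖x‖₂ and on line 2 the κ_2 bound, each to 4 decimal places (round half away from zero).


largest singular value 11, smallest 55/513
κ_2(A) = 11 / (55/513) = 102.6000
perturbation bound = 102.6000·1/763 = 0.1345
solve Ax = b  →  x = [-25.7594 -10.9301]
‖b‖₂ = 3.6056 and ‖x‖₂ = 27.9824
re-solving with b+δb shifts x by Δx of norm 0.0441
dividing the unrounded norms, ‖Δx‖/‖x‖ = 0.0016
so the bound overstates the realised error by a factor of ≈ 85.3702 (computed from the unrounded values)

0.0016
0.1345


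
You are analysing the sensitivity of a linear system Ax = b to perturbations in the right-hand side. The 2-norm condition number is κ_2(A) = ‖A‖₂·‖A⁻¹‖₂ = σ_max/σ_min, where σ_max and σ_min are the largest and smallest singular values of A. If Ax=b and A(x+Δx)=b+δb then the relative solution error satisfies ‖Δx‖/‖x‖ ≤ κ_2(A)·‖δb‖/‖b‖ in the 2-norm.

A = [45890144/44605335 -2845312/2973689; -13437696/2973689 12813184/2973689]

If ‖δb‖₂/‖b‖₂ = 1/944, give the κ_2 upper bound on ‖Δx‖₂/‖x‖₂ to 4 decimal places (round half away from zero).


M = AᵀA = [25422089184256/1183602564225 -1614079029248/78906837615; -1614079029248/78906837615 102482739200/5260455841]. tr(M)=57646498816/1407375225, det(M)=16777216/1407375225
char-poly roots: 1024/25 and 16384/56295009
σ_max=√(1024/25)=(32/5), σ_min=√(16384/56295009)=(128/7503) → κ = 375.1500
bound on ‖Δx‖/‖x‖: κ·ε = 375.1500·1/944 = 0.3974

0.3974


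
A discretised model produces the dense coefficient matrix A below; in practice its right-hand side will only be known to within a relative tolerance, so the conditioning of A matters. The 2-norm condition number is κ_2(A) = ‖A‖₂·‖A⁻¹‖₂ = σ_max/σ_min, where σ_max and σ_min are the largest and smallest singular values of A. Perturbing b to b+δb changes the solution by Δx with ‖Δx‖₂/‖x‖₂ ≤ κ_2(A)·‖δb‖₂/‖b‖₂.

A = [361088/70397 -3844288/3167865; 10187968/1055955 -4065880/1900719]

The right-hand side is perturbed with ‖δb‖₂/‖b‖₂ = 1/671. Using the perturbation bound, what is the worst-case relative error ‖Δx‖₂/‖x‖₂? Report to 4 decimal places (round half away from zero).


0.2540

M = AᵀA = [460661641216/3858273225 -186561217024/6944891805; -186561217024/6944891805 1890281856064/312520131225]. tr(M)=4664351552/37182645, det(M)=2517630976/4647830625
solving λ² − 4664351552/37182645·λ + 2517630976/4647830625 = 0 gives λ = 3136/25, 802816/185913225
κ = σ_max/σ_min = (56/5)/(896/13635) = 170.4375
κ_2(A)·‖δb‖/‖b‖ = 0.2540


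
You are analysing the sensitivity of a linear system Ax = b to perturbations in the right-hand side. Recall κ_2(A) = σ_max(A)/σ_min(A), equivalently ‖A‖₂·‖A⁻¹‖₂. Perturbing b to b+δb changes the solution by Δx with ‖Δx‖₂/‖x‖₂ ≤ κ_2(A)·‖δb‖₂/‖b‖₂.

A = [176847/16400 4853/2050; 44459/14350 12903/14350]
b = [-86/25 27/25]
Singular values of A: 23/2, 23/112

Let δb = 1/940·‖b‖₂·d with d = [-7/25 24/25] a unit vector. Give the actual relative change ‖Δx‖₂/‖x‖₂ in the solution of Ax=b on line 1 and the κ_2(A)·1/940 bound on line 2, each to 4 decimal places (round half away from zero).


0.0019
0.0596

σ_max = 23/2, σ_min = 23/112
condition number: (23/2) ÷ (23/112) = 56.0000
κ_2(A)·‖δb‖/‖b‖ = 0.0596
solve Ax = b  →  x = [-2.3924 9.4443]
‖b‖ = 3.6056, ‖x‖ = 9.7426
with δb = [-0.0011 0.0037], A·Δx = δb → ‖Δx‖ = 0.0187
dividing the unrounded norms, ‖Δx‖/‖x‖ = 0.0019
so the bound overstates the realised error by a factor of ≈ 31.0744 (computed from the unrounded values)


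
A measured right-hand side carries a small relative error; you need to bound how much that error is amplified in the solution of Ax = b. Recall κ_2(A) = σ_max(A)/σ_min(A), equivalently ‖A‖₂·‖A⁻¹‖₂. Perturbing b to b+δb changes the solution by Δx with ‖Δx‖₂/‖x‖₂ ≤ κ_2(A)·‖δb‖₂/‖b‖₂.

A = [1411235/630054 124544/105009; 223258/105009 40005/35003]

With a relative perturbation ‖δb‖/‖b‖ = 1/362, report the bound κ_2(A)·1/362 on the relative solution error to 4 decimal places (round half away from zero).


M = AᵀA = [4501751569/472019076 200075330/39334923; 200075330/39334923 35570521/13111641]. tr(M)=20007925/1633284, det(M)=2401/1633284
char-poly roots: 49/4 and 49/408321
κ = σ_max/σ_min = (7/2)/(7/639) = 319.5000
κ_2(A)·‖δb‖/‖b‖ = 0.8826

0.8826


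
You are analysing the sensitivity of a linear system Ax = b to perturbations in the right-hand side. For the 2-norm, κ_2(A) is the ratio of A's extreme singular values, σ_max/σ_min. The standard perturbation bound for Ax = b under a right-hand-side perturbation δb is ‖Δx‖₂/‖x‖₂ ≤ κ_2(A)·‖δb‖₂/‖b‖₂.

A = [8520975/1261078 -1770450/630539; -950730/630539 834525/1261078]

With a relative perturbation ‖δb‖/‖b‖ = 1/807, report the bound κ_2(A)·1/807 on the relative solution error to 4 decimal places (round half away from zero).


0.2932

AᵀA = [45343584225/946054564 -4723191000/236513641; -4723191000/236513641 7872935625/946054564]; tr = 157445325/2798978, det = 1265625/22391824
solving λ² − 157445325/2798978·λ + 1265625/22391824 = 0 gives λ = 225/4, 5625/5597956
κ_2(A) = √(λ_max/λ_min) = √((225/4) / (5625/5597956)) = 236.6000
κ_2(A)·‖δb‖/‖b‖ = 0.2932


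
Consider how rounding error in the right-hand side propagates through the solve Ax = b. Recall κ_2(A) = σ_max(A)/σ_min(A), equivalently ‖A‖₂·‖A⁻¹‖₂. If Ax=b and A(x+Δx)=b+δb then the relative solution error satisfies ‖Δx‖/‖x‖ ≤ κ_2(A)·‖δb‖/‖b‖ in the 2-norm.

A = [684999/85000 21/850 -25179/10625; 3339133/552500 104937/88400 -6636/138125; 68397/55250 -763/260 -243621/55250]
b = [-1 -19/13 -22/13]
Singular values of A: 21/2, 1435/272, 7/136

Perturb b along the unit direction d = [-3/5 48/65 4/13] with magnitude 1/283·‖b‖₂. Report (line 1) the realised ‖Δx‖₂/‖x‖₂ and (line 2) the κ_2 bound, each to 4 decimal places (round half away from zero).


0.0087
0.7208

largest singular value 21/2, smallest 7/136
κ = σ_max/σ_min = (21/2)/(7/136) = 204.0000
worst-case relative error ≤ 204.0000 × 1/283 = 0.7208
solve Ax = b  →  x = [-3.4044 15.6566 -10.9920]
‖b‖ = 2.4495, ‖x‖ = 19.4304
δb = ε·‖b‖·d = [-0.0052 0.0064 0.0027]; solving A·Δx = δb gives ‖Δx‖ = 0.1682
realised ‖Δx‖/‖x‖ = 0.0087
realised/bound (from unrounded values) ≈ 0.0120


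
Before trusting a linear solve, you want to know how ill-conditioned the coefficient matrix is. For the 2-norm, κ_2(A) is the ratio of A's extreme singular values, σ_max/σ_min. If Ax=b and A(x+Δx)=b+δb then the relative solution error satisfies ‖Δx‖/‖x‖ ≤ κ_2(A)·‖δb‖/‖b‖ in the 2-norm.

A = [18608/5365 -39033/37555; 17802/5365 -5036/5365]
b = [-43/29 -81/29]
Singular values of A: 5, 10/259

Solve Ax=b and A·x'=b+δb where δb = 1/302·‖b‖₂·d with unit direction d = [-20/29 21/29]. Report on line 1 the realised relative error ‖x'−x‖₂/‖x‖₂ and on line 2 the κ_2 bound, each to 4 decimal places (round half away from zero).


largest singular value 5, smallest 10/259
condition number: 5 ÷ (10/259) = 129.5000
worst-case relative error ≤ 129.5000 × 1/302 = 0.4288
solve Ax = b  →  x = [-7.8280 -24.6960]
‖b‖ = 3.1623, ‖x‖ = 25.9069
re-solving with b+δb shifts x by Δx of norm 0.2712
relative error = 0.0105
so the bound overstates the realised error by a factor of ≈ 40.9625 (computed from the unrounded values)

0.0105
0.4288


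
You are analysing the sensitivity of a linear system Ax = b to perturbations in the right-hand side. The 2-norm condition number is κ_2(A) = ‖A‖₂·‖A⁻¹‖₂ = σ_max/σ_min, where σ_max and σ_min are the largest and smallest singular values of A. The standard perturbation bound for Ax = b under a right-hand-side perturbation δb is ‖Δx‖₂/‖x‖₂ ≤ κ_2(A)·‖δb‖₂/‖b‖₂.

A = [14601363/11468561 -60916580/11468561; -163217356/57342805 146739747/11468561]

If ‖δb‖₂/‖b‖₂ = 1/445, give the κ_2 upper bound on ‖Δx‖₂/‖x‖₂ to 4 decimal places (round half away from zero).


0.3868

M = AᵀA = [189171007905769/19456788670225 -168034313680128/3891357734045; -168034313680128/3891357734045 149369130582961/778271546809]. tr(M)=2333967443474/11574532225, det(M)=635292025/462981289
char-poly roots: 5041/25 and 3150625/462981289
σ_max=√(5041/25)=(71/5), σ_min=√(3150625/462981289)=(1775/21517) → κ = 172.1360
κ_2(A)·‖δb‖/‖b‖ = 0.3868


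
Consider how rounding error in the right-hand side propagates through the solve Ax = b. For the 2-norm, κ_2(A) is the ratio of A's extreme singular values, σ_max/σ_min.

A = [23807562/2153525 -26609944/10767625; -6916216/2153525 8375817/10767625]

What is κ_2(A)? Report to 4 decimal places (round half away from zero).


210.1000

form AᵀA = [23985719108/180982241 -26983291752/904911205; -26983291752/904911205 30370475321/4524556025] with trace 15366181781/110355025 and determinant 48469444/110355025
eigenvalues of AᵀA: λ = (tr ± √(tr²−4·det))/2 = 3481/25, 13924/4414201
σ_max=√(3481/25)=(59/5), σ_min=√(13924/4414201)=(118/2101) → κ = 210.1000


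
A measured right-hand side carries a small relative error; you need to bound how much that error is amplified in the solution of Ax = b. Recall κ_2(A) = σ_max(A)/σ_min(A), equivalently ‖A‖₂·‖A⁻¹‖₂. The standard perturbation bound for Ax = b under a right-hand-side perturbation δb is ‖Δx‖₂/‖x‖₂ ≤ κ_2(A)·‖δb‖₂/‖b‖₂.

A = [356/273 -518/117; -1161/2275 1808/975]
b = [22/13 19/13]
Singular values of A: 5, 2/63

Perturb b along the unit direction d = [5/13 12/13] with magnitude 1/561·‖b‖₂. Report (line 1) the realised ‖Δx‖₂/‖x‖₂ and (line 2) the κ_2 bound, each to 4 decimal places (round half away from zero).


largest singular value 5, smallest 2/63
κ_2(A) = 5 / (2/63) = 157.5000
κ_2(A)·‖δb‖/‖b‖ = 0.2807
solve Ax = b  →  x = [60.5360 17.4480]
2-norm of b is 2.2361; of x, 63.0003
re-solving with b+δb shifts x by Δx of norm 0.1256
relative error = 0.0020
so the bound overstates the realised error by a factor of ≈ 140.8730 (computed from the unrounded values)

0.0020
0.2807


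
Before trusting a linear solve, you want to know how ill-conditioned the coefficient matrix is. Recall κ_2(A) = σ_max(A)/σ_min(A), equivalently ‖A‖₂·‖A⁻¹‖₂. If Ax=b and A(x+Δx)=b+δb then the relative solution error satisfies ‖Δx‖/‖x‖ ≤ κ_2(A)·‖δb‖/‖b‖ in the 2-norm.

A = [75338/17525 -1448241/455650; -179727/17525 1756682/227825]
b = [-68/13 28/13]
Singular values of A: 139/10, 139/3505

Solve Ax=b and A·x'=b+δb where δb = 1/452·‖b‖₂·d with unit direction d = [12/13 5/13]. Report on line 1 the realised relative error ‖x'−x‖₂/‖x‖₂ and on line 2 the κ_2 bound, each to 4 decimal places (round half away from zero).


0.0031
0.7754

from the listed singular values, σ₁ = 139/10, σ_n = 139/3505
κ_2(A) = (139/10) / (139/3505) = 350.5000
κ_2(A)·‖δb‖/‖b‖ = 0.7754
solve Ax = b  →  x = [-60.7482 -80.5180]
2-norm of b is 5.6569; of x, 100.8637
re-solving with b+δb shifts x by Δx of norm 0.3156
realised ‖Δx‖/‖x‖ = 0.0031
tightness: 0.0031 against a bound of 0.7754 (unrounded ratio ≈ 0.0040)


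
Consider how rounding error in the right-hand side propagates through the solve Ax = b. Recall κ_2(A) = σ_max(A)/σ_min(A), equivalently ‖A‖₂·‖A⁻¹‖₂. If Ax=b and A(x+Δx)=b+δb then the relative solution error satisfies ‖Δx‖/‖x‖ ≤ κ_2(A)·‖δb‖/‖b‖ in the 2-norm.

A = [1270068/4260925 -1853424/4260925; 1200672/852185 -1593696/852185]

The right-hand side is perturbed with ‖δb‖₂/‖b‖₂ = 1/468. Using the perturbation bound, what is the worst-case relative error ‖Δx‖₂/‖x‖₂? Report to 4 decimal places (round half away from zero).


form AᵀA = [22399407504/10800405625 -29858196672/10800405625; -29858196672/10800405625 39816688896/10800405625] with trace 2488643856/432016225 and determinant 1327104/432016225
char-poly roots: 144/25 and 9216/17280649
κ_2(A) = √(λ_max/λ_min) = √((144/25) / (9216/17280649)) = 103.9250
worst-case relative error ≤ 103.9250 × 1/468 = 0.2221

0.2221


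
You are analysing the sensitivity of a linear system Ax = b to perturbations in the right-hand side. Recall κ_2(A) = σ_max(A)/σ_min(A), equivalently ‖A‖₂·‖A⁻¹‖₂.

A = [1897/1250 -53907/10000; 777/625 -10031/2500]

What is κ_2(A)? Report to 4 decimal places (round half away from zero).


80.0000

AᵀA = [240541/62500 -6584571/500000; -6584571/500000 180636001/4000000]; tr = 313649/6400, det = 2401/6400
solving λ² − 313649/6400·λ + 2401/6400 = 0 gives λ = 49, 49/6400
σ_max=√49=7, σ_min=√(49/6400)=(7/80) → κ = 80.0000


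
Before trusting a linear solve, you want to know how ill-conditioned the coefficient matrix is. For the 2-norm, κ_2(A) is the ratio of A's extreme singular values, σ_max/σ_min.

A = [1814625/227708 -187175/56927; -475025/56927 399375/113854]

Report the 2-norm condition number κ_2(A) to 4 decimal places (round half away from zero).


AᵀA = [8208375625/61653904 -855028125/15413476; -855028125/15413476 356288125/15413476]; tr = 57003125/364816, det = 390625/1459264
λ_max, λ_min = (57003125/364816 ± √3249213753515625/133090713856)/2 = 625/4, 625/364816
κ = σ_max/σ_min = (25/2)/(25/604) = 302.0000

302.0000


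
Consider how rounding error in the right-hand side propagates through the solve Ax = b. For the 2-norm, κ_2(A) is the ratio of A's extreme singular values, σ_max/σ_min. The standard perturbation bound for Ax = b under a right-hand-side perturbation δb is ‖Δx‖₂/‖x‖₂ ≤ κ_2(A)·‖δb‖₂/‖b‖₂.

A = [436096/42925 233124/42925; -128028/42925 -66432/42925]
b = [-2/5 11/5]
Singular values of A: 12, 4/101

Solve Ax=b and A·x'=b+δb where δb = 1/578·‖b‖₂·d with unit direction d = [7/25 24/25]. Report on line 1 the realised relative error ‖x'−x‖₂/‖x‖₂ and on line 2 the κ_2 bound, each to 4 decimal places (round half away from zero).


σ_max = 12, σ_min = 4/101
κ = σ_max/σ_min = 12/(4/101) = 303.0000
worst-case relative error ≤ 303.0000 × 1/578 = 0.5242
solve Ax = b  →  x = [-23.8382 44.5196]
2-norm of b is 2.2361; of x, 50.5001
with δb = [0.0011 0.0037], A·Δx = δb → ‖Δx‖ = 0.0977
relative error = 0.0019
so the bound overstates the realised error by a factor of ≈ 271.0118 (computed from the unrounded values)

0.0019
0.5242


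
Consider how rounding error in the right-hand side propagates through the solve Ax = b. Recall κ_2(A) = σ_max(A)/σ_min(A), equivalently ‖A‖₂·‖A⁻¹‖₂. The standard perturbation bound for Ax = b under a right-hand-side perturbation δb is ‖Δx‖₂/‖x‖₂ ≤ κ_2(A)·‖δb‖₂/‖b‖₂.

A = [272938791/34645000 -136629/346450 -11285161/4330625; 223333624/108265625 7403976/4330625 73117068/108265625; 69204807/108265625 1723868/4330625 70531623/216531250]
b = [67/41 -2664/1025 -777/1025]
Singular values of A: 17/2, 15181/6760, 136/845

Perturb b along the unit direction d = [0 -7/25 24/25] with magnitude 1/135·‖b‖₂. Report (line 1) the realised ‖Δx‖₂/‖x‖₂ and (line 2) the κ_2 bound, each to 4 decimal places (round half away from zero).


0.1085
0.3912

σ_max = 17/2, σ_min = 136/845
κ = σ_max/σ_min = (17/2)/(136/845) = 52.8125
κ_2(A)·‖δb‖/‖b‖ = 0.3912
solve Ax = b  →  x = [-0.1115 -1.0687 -0.8024]
2-norm of b is 3.1623; of x, 1.3411
δb = ε·‖b‖·d = [0.0000 -0.0066 0.0225]; solving A·Δx = δb gives ‖Δx‖ = 0.1455
realised ‖Δx‖/‖x‖ = 0.1085
so the bound overstates the realised error by a factor of ≈ 3.6047 (computed from the unrounded values)


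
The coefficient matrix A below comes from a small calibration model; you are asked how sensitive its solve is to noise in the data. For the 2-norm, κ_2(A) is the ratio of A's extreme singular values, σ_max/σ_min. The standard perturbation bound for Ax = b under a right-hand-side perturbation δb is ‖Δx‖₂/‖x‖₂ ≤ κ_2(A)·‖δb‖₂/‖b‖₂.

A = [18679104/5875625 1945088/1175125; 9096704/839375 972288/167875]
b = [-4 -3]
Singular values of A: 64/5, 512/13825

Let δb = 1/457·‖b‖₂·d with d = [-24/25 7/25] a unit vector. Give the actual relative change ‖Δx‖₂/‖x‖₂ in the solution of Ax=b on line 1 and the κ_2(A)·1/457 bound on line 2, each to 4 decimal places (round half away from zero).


largest singular value 64/5, smallest 512/13825
condition number: (64/5) ÷ (512/13825) = 345.6250
κ_2(A)·‖δb‖/‖b‖ = 0.7563
solve Ax = b  →  x = [-38.3961 71.3287]
‖b‖ = 5.0000, ‖x‖ = 81.0065
with δb = [-0.0105 0.0031], A·Δx = δb → ‖Δx‖ = 0.2954
dividing the unrounded norms, ‖Δx‖/‖x‖ = 0.0036
so the bound overstates the realised error by a factor of ≈ 207.3765 (computed from the unrounded values)

0.0036
0.7563


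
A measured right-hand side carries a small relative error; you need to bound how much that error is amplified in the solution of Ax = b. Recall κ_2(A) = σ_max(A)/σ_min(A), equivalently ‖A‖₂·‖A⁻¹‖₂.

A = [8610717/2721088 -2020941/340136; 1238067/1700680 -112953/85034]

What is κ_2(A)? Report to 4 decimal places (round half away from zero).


390.4000

form AᵀA = [1161041650641/110117785600 -54422214957/2752944640; -54422214957/2752944640 2551062825/68823616] with trace 18140976369/381030400 and determinant 22667121/1524121600
eigenvalues of AᵀA: λ = (tr ± √(tr²−4·det))/2 = 4761/100, 4761/15241216
κ_2(A) = √(λ_max/λ_min) = √((4761/100) / (4761/15241216)) = 390.4000


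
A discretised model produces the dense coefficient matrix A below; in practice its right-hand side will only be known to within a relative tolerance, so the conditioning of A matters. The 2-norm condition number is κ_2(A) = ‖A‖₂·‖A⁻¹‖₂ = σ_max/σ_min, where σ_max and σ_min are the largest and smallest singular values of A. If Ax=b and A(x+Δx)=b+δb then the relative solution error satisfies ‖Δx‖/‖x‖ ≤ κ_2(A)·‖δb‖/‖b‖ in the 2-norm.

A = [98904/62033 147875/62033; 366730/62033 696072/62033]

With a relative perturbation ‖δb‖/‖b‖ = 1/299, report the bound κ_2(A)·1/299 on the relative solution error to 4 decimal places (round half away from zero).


form AᵀA = [85825636/2289169 160556760/2289169; 160556760/2289169 301239289/2289169] with trace 1339325/7921 and determinant 114244/7921
λ_max, λ_min = (1339325/7921 ± √1790171748729/62742241)/2 = 169, 676/7921
κ = σ_max/σ_min = 13/(26/89) = 44.5000
perturbation bound = 44.5000·1/299 = 0.1488

0.1488


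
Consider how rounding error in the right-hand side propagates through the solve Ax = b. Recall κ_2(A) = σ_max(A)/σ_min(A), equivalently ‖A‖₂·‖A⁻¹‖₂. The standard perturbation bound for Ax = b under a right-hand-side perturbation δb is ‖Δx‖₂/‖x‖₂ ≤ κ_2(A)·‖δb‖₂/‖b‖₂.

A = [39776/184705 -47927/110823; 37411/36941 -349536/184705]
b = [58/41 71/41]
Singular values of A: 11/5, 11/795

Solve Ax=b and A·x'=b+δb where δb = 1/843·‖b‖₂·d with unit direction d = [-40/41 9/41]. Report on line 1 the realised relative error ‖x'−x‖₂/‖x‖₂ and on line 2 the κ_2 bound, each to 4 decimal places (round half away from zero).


σ_max = 11/5, σ_min = 11/795
κ_2(A) = (11/5) / (11/795) = 159.0000
worst-case relative error ≤ 159.0000 × 1/843 = 0.1886
solve Ax = b  →  x = [-63.3422 -34.8128]
2-norm of b is 2.2361; of x, 72.2784
with δb = [-0.0026 0.0006], A·Δx = δb → ‖Δx‖ = 0.1917
relative error = 0.0027
so the bound overstates the realised error by a factor of ≈ 71.1126 (computed from the unrounded values)

0.0027
0.1886


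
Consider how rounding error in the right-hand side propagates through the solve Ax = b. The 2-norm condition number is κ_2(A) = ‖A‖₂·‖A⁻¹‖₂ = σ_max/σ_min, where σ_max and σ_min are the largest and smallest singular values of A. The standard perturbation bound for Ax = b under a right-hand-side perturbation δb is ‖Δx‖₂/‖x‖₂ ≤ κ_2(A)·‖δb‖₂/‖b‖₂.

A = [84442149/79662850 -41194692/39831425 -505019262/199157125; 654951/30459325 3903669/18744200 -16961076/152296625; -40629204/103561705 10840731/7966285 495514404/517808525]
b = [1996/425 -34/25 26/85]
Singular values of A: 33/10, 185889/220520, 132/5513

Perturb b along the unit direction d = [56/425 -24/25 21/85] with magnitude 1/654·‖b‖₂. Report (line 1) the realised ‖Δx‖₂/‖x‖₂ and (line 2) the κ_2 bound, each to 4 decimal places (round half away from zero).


σ_max = 33/10, σ_min = 132/5513
κ_2(A) = (33/10) / (132/5513) = 137.8250
κ_2(A)·‖δb‖/‖b‖ = 0.2107
solve Ax = b  →  x = [77.9457 1.5231 30.1092]
‖b‖ = 4.8990, ‖x‖ = 83.5728
Δx = A⁻¹·δb where δb = 1/654·4.8990·d; ‖Δx‖ = 0.3129
realised ‖Δx‖/‖x‖ = 0.0037
realised/bound (from unrounded values) ≈ 0.0178

0.0037
0.2107
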